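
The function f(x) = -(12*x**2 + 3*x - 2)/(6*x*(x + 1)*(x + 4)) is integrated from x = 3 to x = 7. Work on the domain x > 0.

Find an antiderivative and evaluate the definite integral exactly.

Antiderivative: F(x) = (3*log(x) + 14*log(x + 1) - 89*log(x + 4))/36; value = -89*log(11)/36 - 7*log(4)/18 - log(3)/12 + 7*log(8)/18 + 23*log(7)/9

The denominator factors as 6*x*(x + 1)*(x + 4); partial fractions split f into directly integrable pieces: -89/(36*(x + 4)) + 7/(18*(x + 1)) + 1/(12*x).
F(x) = (3*log(x) + 14*log(x + 1) - 89*log(x + 4))/36 is an antiderivative of f.
Check: d/dx[(3*log(x) + 14*log(x + 1) - 89*log(x + 4))/36] = (-12*x**2 - 3*x + 2)/(6*x**3 + 30*x**2 + 24*x), which equals f(x).
F(7) = -89*log(11)/36 + log(7)/12 + 7*log(8)/18; F(3) = -89*log(7)/36 + log(3)/12 + 7*log(4)/18.
Integral = F(7) - F(3) = -89*log(11)/36 - 7*log(4)/18 - log(3)/12 + 7*log(8)/18 + 23*log(7)/9.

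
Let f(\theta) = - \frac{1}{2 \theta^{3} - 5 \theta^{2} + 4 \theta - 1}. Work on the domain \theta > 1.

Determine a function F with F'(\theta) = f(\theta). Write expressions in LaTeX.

The denominator factors as \left(\theta - 1\right)^{2} \left(2 \theta - 1\right); partial fractions split f into directly integrable pieces: - \frac{4}{2 \theta - 1} + \frac{2}{\theta - 1} - \frac{1}{\left(\theta - 1\right)^{2}}.
Check: d/d\theta[\frac{2 \theta \log{\left(\theta - 1 \right)} - 2 \theta \log{\left(\theta - \frac{1}{2} \right)} - 2 \log{\left(\theta - 1 \right)} + 2 \log{\left(\theta - \frac{1}{2} \right)} + 1}{\theta - 1}] = - \frac{1}{2 \theta^{3} - 5 \theta^{2} + 4 \theta - 1} = f(\theta).

An antiderivative is F(\theta) = \frac{2 \theta \log{\left(\theta - 1 \right)} - 2 \theta \log{\left(\theta - \frac{1}{2} \right)} - 2 \log{\left(\theta - 1 \right)} + 2 \log{\left(\theta - \frac{1}{2} \right)} + 1}{\theta - 1}.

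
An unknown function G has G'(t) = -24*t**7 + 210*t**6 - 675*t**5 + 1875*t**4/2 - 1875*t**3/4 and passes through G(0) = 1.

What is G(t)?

The substitution u = -t**2 + 5*t/2 works: G'(t) is exactly (dG/du)*(du/dt) for that inner function.
A general antiderivative is -3*(-t**2 + 5*t/2)**4 + C.
The condition gives C = 1 - (0) = 1.
So G(t) = -(48*t**8 - 480*t**7 + 1800*t**6 - 3000*t**5 + 1875*t**4 - 16)/16.
Check: d/dt[-(48*t**8 - 480*t**7 + 1800*t**6 - 3000*t**5 + 1875*t**4 - 16)/16] = -24*t**7 + 210*t**6 - 675*t**5 + 1875*t**4/2 - 1875*t**3/4 = G'(t).

G(t) = -(48*t**8 - 480*t**7 + 1800*t**6 - 3000*t**5 + 1875*t**4 - 16)/16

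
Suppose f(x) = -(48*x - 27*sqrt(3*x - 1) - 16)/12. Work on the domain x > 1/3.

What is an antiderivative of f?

An antiderivative is F(x) = (-12*x**2 + 8*x + 3*(3*x - 1)**(3/2) + 18)/6.

Since d/dx undoes antidifferentiation here, F'(x) = f(x) is required of F(x).
Check: d/dx[(-12*x**2 + 8*x + 3*(3*x - 1)**(3/2) + 18)/6] = -4*x + 9*sqrt(3*x - 1)/4 + 4/3, which equals f(x).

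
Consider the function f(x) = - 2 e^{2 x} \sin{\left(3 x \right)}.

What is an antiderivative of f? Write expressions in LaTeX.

An antiderivative is F(x) = - \frac{4 e^{2 x} \sin{\left(3 x \right)}}{13} + \frac{6 e^{2 x} \cos{\left(3 x \right)}}{13}.

Differentiate the proposed F(x) back; it has to land on f(x) exactly.
Check: d/dx[- \frac{4 e^{2 x} \sin{\left(3 x \right)}}{13} + \frac{6 e^{2 x} \cos{\left(3 x \right)}}{13}] = - 2 e^{2 x} \sin{\left(3 x \right)} = f(x).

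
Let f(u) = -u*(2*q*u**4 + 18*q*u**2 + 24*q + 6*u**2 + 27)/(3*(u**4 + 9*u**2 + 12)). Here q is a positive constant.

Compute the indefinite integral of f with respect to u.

A candidate is checked by its d/du: the result must match f(u).
Check: d/du[-q*u**2/3 - log(u**4/3 + 3*u**2 + 4)/2] = (-2*q*u**5 - 18*q*u**3 - 24*q*u - 6*u**3 - 27*u)/(3*u**4 + 27*u**2 + 36), which equals f(u).

F(u) = -q*u**2/3 - log(u**4/3 + 3*u**2 + 4)/2 + C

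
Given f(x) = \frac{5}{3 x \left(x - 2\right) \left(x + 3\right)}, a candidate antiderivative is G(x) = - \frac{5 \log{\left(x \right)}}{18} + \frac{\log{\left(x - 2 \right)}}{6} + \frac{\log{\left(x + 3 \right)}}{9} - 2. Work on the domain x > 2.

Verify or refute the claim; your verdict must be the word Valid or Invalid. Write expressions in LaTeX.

d/dx[G] = \frac{5}{3 x^{3} + 3 x^{2} - 18 x}
This equals f(x) exactly, so the claim holds.

Valid - the claim checks out under differentiation.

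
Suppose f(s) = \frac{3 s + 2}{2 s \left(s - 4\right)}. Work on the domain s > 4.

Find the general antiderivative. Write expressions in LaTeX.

F(s) = - \frac{\log{\left(s \right)}}{4} + \frac{7 \log{\left(s - 4 \right)}}{4} + C

The denominator factors as 2 s \left(s - 4\right); partial fractions split f into directly integrable pieces: \frac{7}{4 \left(s - 4\right)} - \frac{1}{4 s}.
Check: d/ds[- \frac{\log{\left(s \right)}}{4} + \frac{7 \log{\left(s - 4 \right)}}{4}] = \frac{3 s + 2}{2 s^{2} - 8 s}, which equals f(s).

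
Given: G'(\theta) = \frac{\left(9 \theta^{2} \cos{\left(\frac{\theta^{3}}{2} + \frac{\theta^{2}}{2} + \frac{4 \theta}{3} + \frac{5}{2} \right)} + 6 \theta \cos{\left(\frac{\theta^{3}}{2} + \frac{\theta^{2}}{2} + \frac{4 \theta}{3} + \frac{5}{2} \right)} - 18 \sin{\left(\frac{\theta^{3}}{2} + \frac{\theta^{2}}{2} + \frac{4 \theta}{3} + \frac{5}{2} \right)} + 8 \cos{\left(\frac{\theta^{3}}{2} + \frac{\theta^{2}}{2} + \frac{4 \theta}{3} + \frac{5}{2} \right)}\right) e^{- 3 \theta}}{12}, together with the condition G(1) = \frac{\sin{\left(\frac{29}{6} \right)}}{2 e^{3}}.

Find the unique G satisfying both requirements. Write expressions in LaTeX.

G(\theta) = \frac{e^{- 3 \theta} \sin{\left(\frac{\theta^{3}}{2} + \frac{\theta^{2}}{2} + \frac{4 \theta}{3} + \frac{5}{2} \right)}}{2}

Recognize the product-rule pattern: G'(\theta) = u'v + uv' with u = \frac{e^{- 3 \theta}}{2}, v = \sin{\left(\frac{\theta^{3}}{2} + \frac{\theta^{2}}{2} + \frac{4 \theta}{3} + \frac{5}{2} \right)}, so integration by parts undoes it.
A general antiderivative is \frac{e^{- 3 \theta} \sin{\left(\frac{\theta^{3}}{2} + \frac{\theta^{2}}{2} + \frac{4 \theta}{3} + \frac{5}{2} \right)}}{2} + C.
The condition gives C = \frac{\sin{\left(\frac{29}{6} \right)}}{2 e^{3}} - (\frac{\sin{\left(\frac{29}{6} \right)}}{2 e^{3}}) = 0.
So G(\theta) = \frac{e^{- 3 \theta} \sin{\left(\frac{\theta^{3}}{2} + \frac{\theta^{2}}{2} + \frac{4 \theta}{3} + \frac{5}{2} \right)}}{2}.
Check: d/d\theta[\frac{e^{- 3 \theta} \sin{\left(\frac{\theta^{3}}{2} + \frac{\theta^{2}}{2} + \frac{4 \theta}{3} + \frac{5}{2} \right)}}{2}] = \frac{\left(9 \theta^{2} \cos{\left(\frac{\theta^{3}}{2} + \frac{\theta^{2}}{2} + \frac{4 \theta}{3} + \frac{5}{2} \right)} + 6 \theta \cos{\left(\frac{\theta^{3}}{2} + \frac{\theta^{2}}{2} + \frac{4 \theta}{3} + \frac{5}{2} \right)} - 18 \sin{\left(\frac{\theta^{3}}{2} + \frac{\theta^{2}}{2} + \frac{4 \theta}{3} + \frac{5}{2} \right)} + 8 \cos{\left(\frac{\theta^{3}}{2} + \frac{\theta^{2}}{2} + \frac{4 \theta}{3} + \frac{5}{2} \right)}\right) e^{- 3 \theta}}{12} = G'(\theta).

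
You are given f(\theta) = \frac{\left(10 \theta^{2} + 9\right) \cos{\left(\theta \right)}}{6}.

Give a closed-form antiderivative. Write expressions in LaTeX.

An antiderivative F(\theta) passes only if d/d\theta[F] lands on f(\theta) exactly.
Check: d/d\theta[\frac{5 \theta^{2} \sin{\left(\theta \right)}}{3} + \frac{10 \theta \cos{\left(\theta \right)}}{3} - \frac{11 \sin{\left(\theta \right)}}{6}] = \frac{5 \theta^{2} \cos{\left(\theta \right)}}{3} + \frac{3 \cos{\left(\theta \right)}}{2}, which equals f(\theta).

An antiderivative is F(\theta) = \frac{5 \theta^{2} \sin{\left(\theta \right)}}{3} + \frac{10 \theta \cos{\left(\theta \right)}}{3} - \frac{11 \sin{\left(\theta \right)}}{6}.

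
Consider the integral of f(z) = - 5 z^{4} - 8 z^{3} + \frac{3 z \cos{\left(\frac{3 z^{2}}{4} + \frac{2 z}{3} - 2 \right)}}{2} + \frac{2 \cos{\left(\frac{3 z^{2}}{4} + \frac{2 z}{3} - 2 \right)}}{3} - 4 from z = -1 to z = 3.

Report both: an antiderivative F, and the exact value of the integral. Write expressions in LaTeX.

Antiderivative: F(z) = - z^{5} - 2 z^{4} - 4 z + \sin{\left(\frac{3 z^{2}}{4} + \frac{2 z}{3} - 2 \right)}; value = -420 + \sin{\left(\frac{27}{4} \right)} + \sin{\left(\frac{23}{12} \right)}

Integrate term by term and add the pieces.
F(z) = - z^{5} - 2 z^{4} - 4 z + \sin{\left(\frac{3 z^{2}}{4} + \frac{2 z}{3} - 2 \right)} is an antiderivative of f.
Check: d/dz[- z^{5} - 2 z^{4} - 4 z + \sin{\left(\frac{3 z^{2}}{4} + \frac{2 z}{3} - 2 \right)}] = - 5 z^{4} - 8 z^{3} + \frac{3 z \cos{\left(\frac{3 z^{2}}{4} + \frac{2 z}{3} - 2 \right)}}{2} + \frac{2 \cos{\left(\frac{3 z^{2}}{4} + \frac{2 z}{3} - 2 \right)}}{3} - 4 = f(z).
F(3) = -417 + \sin{\left(\frac{27}{4} \right)}; F(-1) = 3 - \sin{\left(\frac{23}{12} \right)}.
Integral = F(3) - F(-1) = -420 + \sin{\left(\frac{27}{4} \right)} + \sin{\left(\frac{23}{12} \right)}.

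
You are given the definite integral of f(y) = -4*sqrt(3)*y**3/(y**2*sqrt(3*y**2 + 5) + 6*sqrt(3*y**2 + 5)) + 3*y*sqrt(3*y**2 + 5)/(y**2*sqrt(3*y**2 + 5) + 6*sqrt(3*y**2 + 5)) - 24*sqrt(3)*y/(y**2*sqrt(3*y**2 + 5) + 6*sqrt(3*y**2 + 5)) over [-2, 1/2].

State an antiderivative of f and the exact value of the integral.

Antiderivative: F(y) = -4*sqrt(y**2 + 5/3) + 3*log(y**2 + 6)/2; value = -2*sqrt(69)/3 - 3*log(10)/2 + 3*log(25/4)/2 + 4*sqrt(51)/3

Integrate term by term and add the pieces.
F(y) = -4*sqrt(y**2 + 5/3) + 3*log(y**2 + 6)/2 is an antiderivative of f.
Check: d/dy[-4*sqrt(y**2 + 5/3) + 3*log(y**2 + 6)/2] = (-4*sqrt(3)*y**3 + 3*y*sqrt(3*y**2 + 5) - 24*sqrt(3)*y)/(y**2*sqrt(3*y**2 + 5) + 6*sqrt(3*y**2 + 5)), which equals f(y).
F(1/2) = -2*sqrt(69)/3 + 3*log(25/4)/2; F(-2) = -4*sqrt(51)/3 + 3*log(10)/2.
Integral = F(1/2) - F(-2) = -2*sqrt(69)/3 - 3*log(10)/2 + 3*log(25/4)/2 + 4*sqrt(51)/3.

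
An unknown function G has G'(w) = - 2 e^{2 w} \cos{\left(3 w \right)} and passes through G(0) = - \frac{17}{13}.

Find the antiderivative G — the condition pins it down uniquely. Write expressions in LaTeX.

Since d/dw undoes antidifferentiation here, G(w) must give back the stated G'(w).
A general antiderivative is - \frac{6 e^{2 w} \sin{\left(3 w \right)}}{13} - \frac{4 e^{2 w} \cos{\left(3 w \right)}}{13} + C.
The condition gives C = - \frac{17}{13} - (- \frac{4}{13}) = -1.
So G(w) = - \frac{6 e^{2 w} \sin{\left(3 w \right)} + 4 e^{2 w} \cos{\left(3 w \right)} + 13}{13}.
Check: d/dw[- \frac{6 e^{2 w} \sin{\left(3 w \right)} + 4 e^{2 w} \cos{\left(3 w \right)} + 13}{13}] = - 2 e^{2 w} \cos{\left(3 w \right)} = G'(w).

G(w) = - \frac{6 e^{2 w} \sin{\left(3 w \right)} + 4 e^{2 w} \cos{\left(3 w \right)} + 13}{13}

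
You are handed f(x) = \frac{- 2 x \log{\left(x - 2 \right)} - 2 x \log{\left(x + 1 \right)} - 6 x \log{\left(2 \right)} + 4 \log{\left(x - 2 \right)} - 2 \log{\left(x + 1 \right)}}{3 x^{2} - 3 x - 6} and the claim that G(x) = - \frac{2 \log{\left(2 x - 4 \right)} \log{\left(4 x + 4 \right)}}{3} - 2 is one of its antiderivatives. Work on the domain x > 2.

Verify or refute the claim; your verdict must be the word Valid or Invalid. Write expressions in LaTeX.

d/dx[G] = \frac{- 2 x \log{\left(x - 2 \right)} - 2 x \log{\left(x + 1 \right)} - 6 x \log{\left(2 \right)} + 4 \log{\left(x - 2 \right)} - 2 \log{\left(x + 1 \right)}}{3 x^{2} - 3 x - 6}
This equals f(x) exactly, so the claim holds.

Valid - differentiating G returns exactly f.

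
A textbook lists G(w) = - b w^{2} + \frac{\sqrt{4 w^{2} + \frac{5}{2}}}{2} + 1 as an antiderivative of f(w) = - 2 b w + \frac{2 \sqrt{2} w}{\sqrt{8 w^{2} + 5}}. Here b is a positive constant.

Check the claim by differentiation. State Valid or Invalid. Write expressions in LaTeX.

d/dw[G] = \frac{- 2 b w \sqrt{8 w^{2} + 5} + 2 \sqrt{2} w}{\sqrt{8 w^{2} + 5}}
This equals f(w) exactly, so the claim holds.

Valid. The derivative of G reproduces f.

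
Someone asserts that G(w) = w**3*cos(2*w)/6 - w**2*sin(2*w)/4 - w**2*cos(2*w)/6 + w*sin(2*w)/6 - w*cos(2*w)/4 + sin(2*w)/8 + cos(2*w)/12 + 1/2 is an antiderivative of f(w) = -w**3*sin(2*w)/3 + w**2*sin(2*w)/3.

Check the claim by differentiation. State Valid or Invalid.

d/dw[G] = -w**3*sin(2*w)/3 + w**2*sin(2*w)/3
This equals f(w) exactly, so the claim holds.

Valid - the claim checks out under differentiation.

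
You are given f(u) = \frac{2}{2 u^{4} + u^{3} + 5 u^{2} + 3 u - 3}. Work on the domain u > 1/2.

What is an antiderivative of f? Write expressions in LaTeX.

An antiderivative is F(u) = \frac{8 \log{\left(u - \frac{1}{2} \right)}}{39} - \frac{\log{\left(u + 1 \right)}}{6} - \frac{\log{\left(u^{2} + 3 \right)}}{52} - \frac{7 \sqrt{3} \operatorname{atan}{\left(\frac{\sqrt{3} u}{3} \right)}}{78}.

Factor the denominator (\left(u + 1\right) \left(2 u - 1\right) \left(u^{2} + 3\right)) and decompose: f = - \frac{u + 7}{26 \left(u^{2} + 3\right)} + \frac{16}{39 \left(2 u - 1\right)} - \frac{1}{6 \left(u + 1\right)}; each piece integrates to a log, atan, or power term.
Check: d/du[\frac{8 \log{\left(u - \frac{1}{2} \right)}}{39} - \frac{\log{\left(u + 1 \right)}}{6} - \frac{\log{\left(u^{2} + 3 \right)}}{52} - \frac{7 \sqrt{3} \operatorname{atan}{\left(\frac{\sqrt{3} u}{3} \right)}}{78}] = \frac{2}{2 u^{4} + u^{3} + 5 u^{2} + 3 u - 3} = f(u).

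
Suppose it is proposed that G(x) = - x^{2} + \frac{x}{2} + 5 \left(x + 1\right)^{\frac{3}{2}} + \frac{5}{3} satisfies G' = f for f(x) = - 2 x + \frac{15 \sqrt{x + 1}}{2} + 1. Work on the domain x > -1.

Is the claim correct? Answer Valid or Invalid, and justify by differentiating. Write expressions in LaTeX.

d/dx[G] = - 2 x + \frac{15 \sqrt{x + 1}}{2} + \frac{1}{2}
d/dx[G] - f(x) = - \frac{1}{2} != 0.

Invalid: d/dx[G] - f = - \frac{1}{2}, which is not 0.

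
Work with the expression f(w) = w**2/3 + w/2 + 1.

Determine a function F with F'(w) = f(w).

An antiderivative is F(w) = w**3/9 + w**2/4 + w.

Integrate term by term and add the pieces.
Check: d/dw[w**3/9 + w**2/4 + w] = w**2/3 + w/2 + 1 = f(w).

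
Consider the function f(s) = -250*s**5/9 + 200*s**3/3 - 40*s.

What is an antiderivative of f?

An antiderivative is F(s) = -(5*s**2 - 6)**3/27.

The substitution u = 5*s**2/3 - 2 works: f is exactly (dF/du)*(du/ds) for that inner function.
Check: d/ds[-(5*s**2 - 6)**3/27] = -250*s**5/9 + 200*s**3/3 - 40*s = f(s).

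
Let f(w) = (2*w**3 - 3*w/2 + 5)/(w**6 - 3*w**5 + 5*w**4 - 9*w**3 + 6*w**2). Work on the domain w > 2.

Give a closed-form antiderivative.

An antiderivative is F(w) = (1008*w*log(w) + 648*w*log(w - 2) - 1386*w*log(w - 1) - 135*w*log(w**2 + 3) - 250*sqrt(3)*w*atan(sqrt(3)*w/3) - 840)/(1008*w).

The denominator factors as 2*w**2*(w - 2)*(w - 1)*(w**2 + 3); partial fractions split f into directly integrable pieces: -5*(9*w + 25)/(168*(w**2 + 3)) - 11/(8*(w - 1)) + 9/(14*(w - 2)) + 1/w + 5/(6*w**2).
Check: d/dw[(1008*w*log(w) + 648*w*log(w - 2) - 1386*w*log(w - 1) - 135*w*log(w**2 + 3) - 250*sqrt(3)*w*atan(sqrt(3)*w/3) - 840)/(1008*w)] = (4*w**3 - 3*w + 10)/(2*w**6 - 6*w**5 + 10*w**4 - 18*w**3 + 12*w**2), which equals f(w).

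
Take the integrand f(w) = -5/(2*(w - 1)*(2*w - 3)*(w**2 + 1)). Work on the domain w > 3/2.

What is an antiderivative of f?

The denominator factors as 2*(w - 1)*(2*w - 3)*(w**2 + 1); partial fractions split f into directly integrable pieces: -5*(5*w + 1)/(52*(w**2 + 1)) - 20/(13*(2*w - 3)) + 5/(4*(w - 1)).
Check: d/dw[5*(-16*log(w - 3/2) + 26*log(w - 1) - 5*log(w**2 + 1) - 2*atan(w))/104] = -5/(4*w**4 - 10*w**3 + 10*w**2 - 10*w + 6), which equals f(w).

An antiderivative is F(w) = 5*(-16*log(w - 3/2) + 26*log(w - 1) - 5*log(w**2 + 1) - 2*atan(w))/104.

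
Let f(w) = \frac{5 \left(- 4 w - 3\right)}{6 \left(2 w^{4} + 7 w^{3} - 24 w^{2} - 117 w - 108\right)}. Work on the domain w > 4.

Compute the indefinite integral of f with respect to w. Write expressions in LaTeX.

The denominator factors as 6 \left(w - 4\right) \left(w + 3\right)^{2} \left(2 w + 3\right); partial fractions split f into directly integrable pieces: - \frac{20}{99 \left(2 w + 3\right)} + \frac{115}{882 \left(w + 3\right)} + \frac{5}{14 \left(w + 3\right)^{2}} - \frac{95}{3234 \left(w - 4\right)}.
Check: d/dw[\frac{5 \left(- 57 w \log{\left(w - 4 \right)} - 196 w \log{\left(w + \frac{3}{2} \right)} + 253 w \log{\left(w + 3 \right)} - 171 \log{\left(w - 4 \right)} - 588 \log{\left(w + \frac{3}{2} \right)} + 759 \log{\left(w + 3 \right)} - 693\right)}{9702 \left(w + 3\right)}] = \frac{- 20 w - 15}{12 w^{4} + 42 w^{3} - 144 w^{2} - 702 w - 648}, which equals f(w).

F(w) = \frac{5 \left(- 57 w \log{\left(w - 4 \right)} - 196 w \log{\left(w + \frac{3}{2} \right)} + 253 w \log{\left(w + 3 \right)} - 171 \log{\left(w - 4 \right)} - 588 \log{\left(w + \frac{3}{2} \right)} + 759 \log{\left(w + 3 \right)} - 693\right)}{9702 \left(w + 3\right)} + C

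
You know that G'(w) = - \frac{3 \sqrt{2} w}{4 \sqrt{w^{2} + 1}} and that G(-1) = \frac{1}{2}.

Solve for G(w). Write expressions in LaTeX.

G(w) = 2 - \frac{3 \sqrt{2 w^{2} + 2}}{4}

G'(w) matches the chain-rule pattern g'(h)*h' with inner function h(w) = 2 w^{2} + 2; substituting u = h(w) collapses the integral.
A general antiderivative is - \frac{3 \sqrt{2 w^{2} + 2}}{4} + C.
The condition gives C = \frac{1}{2} - (- \frac{3}{2}) = 2.
So G(w) = 2 - \frac{3 \sqrt{2 w^{2} + 2}}{4}.
Check: d/dw[2 - \frac{3 \sqrt{2 w^{2} + 2}}{4}] = - \frac{3 \sqrt{2} w}{4 \sqrt{w^{2} + 1}} = G'(w).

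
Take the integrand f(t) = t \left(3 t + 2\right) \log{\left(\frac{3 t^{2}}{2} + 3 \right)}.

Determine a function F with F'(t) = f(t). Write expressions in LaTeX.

Check any antiderivative F(t) by computing F'(t) and comparing it with f(t).
Check: d/dt[t^{3} \log{\left(\frac{3 t^{2}}{2} + 3 \right)} - \frac{2 t^{3}}{3} + t^{2} \log{\left(\frac{3 t^{2}}{2} + 3 \right)} - t^{2} + 4 t + 2 \log{\left(t^{2} + 2 \right)} - 4 \sqrt{2} \operatorname{atan}{\left(\frac{\sqrt{2} t}{2} \right)}] = 3 t^{2} \log{\left(\frac{t^{2}}{2} + 1 \right)} + 3 t^{2} \log{\left(3 \right)} + 2 t \log{\left(\frac{t^{2}}{2} + 1 \right)} + 2 t \log{\left(3 \right)}, which equals f(t).

An antiderivative is F(t) = t^{3} \log{\left(\frac{3 t^{2}}{2} + 3 \right)} - \frac{2 t^{3}}{3} + t^{2} \log{\left(\frac{3 t^{2}}{2} + 3 \right)} - t^{2} + 4 t + 2 \log{\left(t^{2} + 2 \right)} - 4 \sqrt{2} \operatorname{atan}{\left(\frac{\sqrt{2} t}{2} \right)}.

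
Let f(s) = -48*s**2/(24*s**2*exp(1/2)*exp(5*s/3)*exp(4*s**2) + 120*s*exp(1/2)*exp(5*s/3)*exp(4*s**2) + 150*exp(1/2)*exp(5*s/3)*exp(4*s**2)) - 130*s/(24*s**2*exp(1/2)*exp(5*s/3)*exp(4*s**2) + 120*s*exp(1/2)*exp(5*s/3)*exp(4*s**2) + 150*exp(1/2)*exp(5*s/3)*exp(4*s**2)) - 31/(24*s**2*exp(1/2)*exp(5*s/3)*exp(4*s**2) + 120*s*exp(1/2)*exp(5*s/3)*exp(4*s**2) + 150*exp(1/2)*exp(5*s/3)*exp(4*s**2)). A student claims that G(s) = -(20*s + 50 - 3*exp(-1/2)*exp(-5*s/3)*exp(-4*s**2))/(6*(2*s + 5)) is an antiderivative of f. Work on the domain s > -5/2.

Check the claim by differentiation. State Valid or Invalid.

Valid. The derivative of G reproduces f.

d/ds[G] = (-48*s**2*exp(1/2) - 130*s*exp(1/2) - 31*exp(1/2))/(24*exp(1)*s**2*exp(5*s/3)*exp(4*s**2) + 120*exp(1)*s*exp(5*s/3)*exp(4*s**2) + 150*exp(1)*exp(5*s/3)*exp(4*s**2))
This equals f(s) exactly, so the claim holds.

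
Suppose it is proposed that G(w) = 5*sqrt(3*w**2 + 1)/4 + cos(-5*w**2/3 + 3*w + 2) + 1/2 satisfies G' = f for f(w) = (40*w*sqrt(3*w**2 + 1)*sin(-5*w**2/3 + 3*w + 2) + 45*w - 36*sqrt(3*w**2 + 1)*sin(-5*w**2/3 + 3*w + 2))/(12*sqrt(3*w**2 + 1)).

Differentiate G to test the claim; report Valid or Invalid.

d/dw[G] = (40*w*sqrt(3*w**2 + 1)*sin(-5*w**2/3 + 3*w + 2) + 45*w - 36*sqrt(3*w**2 + 1)*sin(-5*w**2/3 + 3*w + 2))/(12*sqrt(3*w**2 + 1))
This equals f(w) exactly, so the claim holds.

Valid - differentiating G returns exactly f.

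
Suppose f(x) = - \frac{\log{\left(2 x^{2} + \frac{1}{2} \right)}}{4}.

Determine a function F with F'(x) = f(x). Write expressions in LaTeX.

An antiderivative is F(x) = - \frac{x \log{\left(2 x^{2} + \frac{1}{2} \right)}}{4} + \frac{x}{2} - \frac{\operatorname{atan}{\left(2 x \right)}}{4}.

An antiderivative F(x) passes only if d/dx[F] lands on f(x) exactly.
Check: d/dx[- \frac{x \log{\left(2 x^{2} + \frac{1}{2} \right)}}{4} + \frac{x}{2} - \frac{\operatorname{atan}{\left(2 x \right)}}{4}] = - \frac{\log{\left(2 x^{2} + \frac{1}{2} \right)}}{4} = f(x).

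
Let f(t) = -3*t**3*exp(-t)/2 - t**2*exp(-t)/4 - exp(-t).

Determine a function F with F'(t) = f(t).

Recognize the product-rule pattern: f = u'v + uv' with u = 3*t**3/2 + 19*t**2/4 + 19*t/2 + 21/2, v = exp(-t), so integration by parts undoes it.
Check: d/dt[(6*t**3 + 19*t**2 + 38*t + 42)*exp(-t)/4] = (-6*t**3 - t**2 - 4)*exp(-t)/4, which equals f(t).

An antiderivative is F(t) = (6*t**3 + 19*t**2 + 38*t + 42)*exp(-t)/4.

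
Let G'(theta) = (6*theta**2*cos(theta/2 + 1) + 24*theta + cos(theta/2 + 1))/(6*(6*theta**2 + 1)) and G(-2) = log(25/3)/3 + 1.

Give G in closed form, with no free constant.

For G(theta) to be correct, d/dtheta[G] must agree with the stated G'(theta) identically.
A general antiderivative is log(2*theta**2 + 1/3)/3 + sin(theta/2 + 1)/3 + C.
The condition gives C = log(25/3)/3 + 1 - (log(25/3)/3) = 1.
So G(theta) = log(2*theta**2 + 1/3)/3 + sin(theta/2 + 1)/3 + 1.
Check: d/dtheta[log(2*theta**2 + 1/3)/3 + sin(theta/2 + 1)/3 + 1] = (6*theta**2*cos(theta/2 + 1) + 24*theta + cos(theta/2 + 1))/(36*theta**2 + 6), which equals G'(theta).

G(theta) = log(2*theta**2 + 1/3)/3 + sin(theta/2 + 1)/3 + 1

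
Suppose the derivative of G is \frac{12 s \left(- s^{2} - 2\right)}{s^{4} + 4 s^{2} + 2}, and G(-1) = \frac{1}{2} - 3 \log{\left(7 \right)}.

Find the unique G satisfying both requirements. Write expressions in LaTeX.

G'(s) matches the chain-rule pattern g'(h)*h' with inner function h(s) = s^{4} + 4 s^{2} + 2; substituting u = h(s) collapses the integral.
A general antiderivative is - 3 \log{\left(s^{4} + 4 s^{2} + 2 \right)} + C.
The condition gives C = \frac{1}{2} - 3 \log{\left(7 \right)} - (- 3 \log{\left(7 \right)}) = \frac{1}{2}.
So G(s) = - \frac{6 \log{\left(s^{4} + 4 s^{2} + 2 \right)} - 1}{2}.
Check: d/ds[- \frac{6 \log{\left(s^{4} + 4 s^{2} + 2 \right)} - 1}{2}] = \frac{- 12 s^{3} - 24 s}{s^{4} + 4 s^{2} + 2}, which equals G'(s).

G(s) = - \frac{6 \log{\left(s^{4} + 4 s^{2} + 2 \right)} - 1}{2}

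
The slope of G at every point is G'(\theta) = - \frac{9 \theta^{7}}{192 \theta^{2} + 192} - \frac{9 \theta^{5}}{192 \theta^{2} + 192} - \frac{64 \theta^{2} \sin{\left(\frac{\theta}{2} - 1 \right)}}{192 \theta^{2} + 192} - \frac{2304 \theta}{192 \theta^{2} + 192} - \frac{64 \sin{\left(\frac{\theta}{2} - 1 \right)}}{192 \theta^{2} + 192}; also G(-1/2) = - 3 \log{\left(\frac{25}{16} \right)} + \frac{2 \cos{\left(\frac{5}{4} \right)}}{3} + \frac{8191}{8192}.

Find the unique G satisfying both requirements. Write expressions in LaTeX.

G(\theta) = - \frac{\theta^{6}}{128} - 3 \log{\left(\theta^{4} + 2 \theta^{2} + 1 \right)} + \frac{2 \cos{\left(\frac{\theta}{2} - 1 \right)}}{3} + 1

Integrate term by term and add the pieces.
A general antiderivative is - \frac{\theta^{6}}{128} - 3 \log{\left(\theta^{4} + 2 \theta^{2} + 1 \right)} + \frac{2 \cos{\left(\frac{\theta}{2} - 1 \right)}}{3} + C.
The condition gives C = - 3 \log{\left(\frac{25}{16} \right)} + \frac{2 \cos{\left(\frac{5}{4} \right)}}{3} + \frac{8191}{8192} - (- 3 \log{\left(\frac{25}{16} \right)} - \frac{1}{8192} + \frac{2 \cos{\left(\frac{5}{4} \right)}}{3}) = 1.
So G(\theta) = - \frac{\theta^{6}}{128} - 3 \log{\left(\theta^{4} + 2 \theta^{2} + 1 \right)} + \frac{2 \cos{\left(\frac{\theta}{2} - 1 \right)}}{3} + 1.
Check: d/d\theta[- \frac{\theta^{6}}{128} - 3 \log{\left(\theta^{4} + 2 \theta^{2} + 1 \right)} + \frac{2 \cos{\left(\frac{\theta}{2} - 1 \right)}}{3} + 1] = \frac{- 9 \theta^{7} - 9 \theta^{5} - 64 \theta^{2} \sin{\left(\frac{\theta}{2} - 1 \right)} - 2304 \theta - 64 \sin{\left(\frac{\theta}{2} - 1 \right)}}{192 \theta^{2} + 192}, which equals G'(\theta).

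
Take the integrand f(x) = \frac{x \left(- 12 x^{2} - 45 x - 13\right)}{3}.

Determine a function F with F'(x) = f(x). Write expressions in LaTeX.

An antiderivative is F(x) = - x^{4} - 5 x^{3} - \frac{13 x^{2}}{6}.

Recover f(x) by differentiating a candidate F(x); any mismatch rules it out.
Check: d/dx[- x^{4} - 5 x^{3} - \frac{13 x^{2}}{6}] = - 4 x^{3} - 15 x^{2} - \frac{13 x}{3}, which equals f(x).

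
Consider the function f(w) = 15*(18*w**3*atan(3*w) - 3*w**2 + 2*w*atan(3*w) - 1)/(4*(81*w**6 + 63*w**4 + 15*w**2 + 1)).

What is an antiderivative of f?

Recognize the product-rule pattern: f = u'v + uv' with u = -5/(4*(3*w**2 + 1)), v = atan(3*w), so integration by parts undoes it.
Check: d/dw[-5*atan(3*w)/(4*(3*w**2 + 1))] = (270*w**3*atan(3*w) - 45*w**2 + 30*w*atan(3*w) - 15)/(324*w**6 + 252*w**4 + 60*w**2 + 4), which equals f(w).

An antiderivative is F(w) = -5*atan(3*w)/(4*(3*w**2 + 1)).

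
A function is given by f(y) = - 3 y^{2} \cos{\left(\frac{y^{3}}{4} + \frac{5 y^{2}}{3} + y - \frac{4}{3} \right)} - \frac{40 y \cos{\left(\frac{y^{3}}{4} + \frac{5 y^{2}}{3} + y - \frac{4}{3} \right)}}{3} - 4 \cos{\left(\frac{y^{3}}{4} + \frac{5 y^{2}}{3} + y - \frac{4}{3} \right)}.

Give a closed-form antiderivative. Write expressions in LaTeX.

An antiderivative is F(y) = - 4 \sin{\left(\frac{y^{3}}{4} + \frac{5 y^{2}}{3} + y - \frac{4}{3} \right)}.

f matches the chain-rule pattern g'(h)*h' with inner function h(y) = \frac{y^{3}}{4} + \frac{5 y^{2}}{3} + y - \frac{4}{3}; substituting u = h(y) collapses the integral.
Check: d/dy[- 4 \sin{\left(\frac{y^{3}}{4} + \frac{5 y^{2}}{3} + y - \frac{4}{3} \right)}] = - 3 y^{2} \cos{\left(\frac{y^{3}}{4} + \frac{5 y^{2}}{3} + y - \frac{4}{3} \right)} - \frac{40 y \cos{\left(\frac{y^{3}}{4} + \frac{5 y^{2}}{3} + y - \frac{4}{3} \right)}}{3} - 4 \cos{\left(\frac{y^{3}}{4} + \frac{5 y^{2}}{3} + y - \frac{4}{3} \right)} = f(y).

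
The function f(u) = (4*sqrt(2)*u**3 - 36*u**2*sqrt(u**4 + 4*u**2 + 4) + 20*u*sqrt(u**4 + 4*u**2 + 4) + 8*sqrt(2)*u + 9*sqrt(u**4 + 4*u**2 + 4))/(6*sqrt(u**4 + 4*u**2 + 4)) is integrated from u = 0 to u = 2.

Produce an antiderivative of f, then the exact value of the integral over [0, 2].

Any candidate F(u) must reproduce f(u) exactly when differentiated.
F(u) = -(12*u**3 - 10*u**2 - 9*u - 2*sqrt(2)*sqrt(u**4 + 4*u**2 + 4) - 4)/6 is an antiderivative of f.
Check: d/du[-(12*u**3 - 10*u**2 - 9*u - 2*sqrt(2)*sqrt(u**4 + 4*u**2 + 4) - 4)/6] = (4*sqrt(2)*u**3 - 36*u**2*sqrt(u**4 + 4*u**2 + 4) + 20*u*sqrt(u**4 + 4*u**2 + 4) + 8*sqrt(2)*u + 9*sqrt(u**4 + 4*u**2 + 4))/(6*sqrt(u**4 + 4*u**2 + 4)) = f(u).
F(2) = -17/3 + 2*sqrt(2); F(0) = 2/3 + 2*sqrt(2)/3.
Integral = F(2) - F(0) = -19/3 + 4*sqrt(2)/3.

Antiderivative: F(u) = -(12*u**3 - 10*u**2 - 9*u - 2*sqrt(2)*sqrt(u**4 + 4*u**2 + 4) - 4)/6; value = -19/3 + 4*sqrt(2)/3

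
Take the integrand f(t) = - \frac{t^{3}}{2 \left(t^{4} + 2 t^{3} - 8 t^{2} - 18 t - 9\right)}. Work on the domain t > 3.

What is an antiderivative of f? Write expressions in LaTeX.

The denominator factors as 2 \left(t - 3\right) \left(t + 1\right)^{2} \left(t + 3\right); partial fractions split f into directly integrable pieces: - \frac{9}{16 \left(t + 3\right)} + \frac{13}{64 \left(t + 1\right)} - \frac{1}{16 \left(t + 1\right)^{2}} - \frac{9}{64 \left(t - 3\right)}.
Check: d/dt[- \frac{9 \log{\left(t - 3 \right)}}{64} + \frac{13 \log{\left(t + 1 \right)}}{64} - \frac{9 \log{\left(t + 3 \right)}}{16} + \frac{1}{16 t + 16}] = - \frac{t^{3}}{2 t^{4} + 4 t^{3} - 16 t^{2} - 36 t - 18}, which equals f(t).

An antiderivative is F(t) = - \frac{9 \log{\left(t - 3 \right)}}{64} + \frac{13 \log{\left(t + 1 \right)}}{64} - \frac{9 \log{\left(t + 3 \right)}}{16} + \frac{1}{16 t + 16}.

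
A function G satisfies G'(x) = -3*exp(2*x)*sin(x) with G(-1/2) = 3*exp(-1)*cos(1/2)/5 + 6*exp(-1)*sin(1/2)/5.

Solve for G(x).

Check a candidate G(x) by differentiating: d/dx[G] must match the given G'(x).
A general antiderivative is -6*exp(2*x)*sin(x)/5 + 3*exp(2*x)*cos(x)/5 + C.
The condition gives C = 3*exp(-1)*cos(1/2)/5 + 6*exp(-1)*sin(1/2)/5 - (3*exp(-1)*cos(1/2)/5 + 6*exp(-1)*sin(1/2)/5) = 0.
So G(x) = -6*exp(2*x)*sin(x)/5 + 3*exp(2*x)*cos(x)/5.
Check: d/dx[-6*exp(2*x)*sin(x)/5 + 3*exp(2*x)*cos(x)/5] = -3*exp(2*x)*sin(x) = G'(x).

G(x) = -6*exp(2*x)*sin(x)/5 + 3*exp(2*x)*cos(x)/5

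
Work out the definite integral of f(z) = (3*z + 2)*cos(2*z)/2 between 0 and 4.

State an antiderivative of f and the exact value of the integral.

Antiderivative: F(z) = 3*z*sin(2*z)/4 + sin(2*z)/2 + 3*cos(2*z)/8; value = -3/8 + 3*cos(8)/8 + 7*sin(8)/2

For F(z) to be correct the identity F'(z) - f(z) = 0 must hold.
F(z) = 3*z*sin(2*z)/4 + sin(2*z)/2 + 3*cos(2*z)/8 is an antiderivative of f.
Check: d/dz[3*z*sin(2*z)/4 + sin(2*z)/2 + 3*cos(2*z)/8] = 3*z*cos(2*z)/2 + cos(2*z), which equals f(z).
F(4) = 3*cos(8)/8 + 7*sin(8)/2; F(0) = 3/8.
Integral = F(4) - F(0) = -3/8 + 3*cos(8)/8 + 7*sin(8)/2.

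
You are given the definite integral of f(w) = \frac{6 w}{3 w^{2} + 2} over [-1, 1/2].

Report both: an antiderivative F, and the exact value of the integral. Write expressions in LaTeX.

The substitution u = 2 w^{2} + \frac{4}{3} works: f is exactly (dF/du)*(du/dw) for that inner function.
F(w) = \log{\left(w^{2} + \frac{2}{3} \right)} is an antiderivative of f.
Check: d/dw[\log{\left(w^{2} + \frac{2}{3} \right)}] = \frac{6 w}{3 w^{2} + 2} = f(w).
F(1/2) = \log{\left(\frac{11}{12} \right)}; F(-1) = \log{\left(\frac{5}{3} \right)}.
Integral = F(1/2) - F(-1) = - \log{\left(\frac{10}{3} \right)} + \log{\left(\frac{11}{6} \right)}.

Antiderivative: F(w) = \log{\left(w^{2} + \frac{2}{3} \right)}; value = - \log{\left(\frac{10}{3} \right)} + \log{\left(\frac{11}{6} \right)}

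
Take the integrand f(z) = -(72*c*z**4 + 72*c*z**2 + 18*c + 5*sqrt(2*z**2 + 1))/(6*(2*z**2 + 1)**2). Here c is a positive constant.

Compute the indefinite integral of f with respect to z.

An antiderivative F(z) passes only if d/dz[F] lands on f(z) exactly.
Check: d/dz[(-18*c*z*sqrt(2*z**2 + 1) - 5*z)/(6*sqrt(2*z**2 + 1))] = (-72*c*z**4 - 72*c*z**2 - 18*c - 5*sqrt(2*z**2 + 1))/(24*z**4 + 24*z**2 + 6), which equals f(z).

F(z) = (-18*c*z*sqrt(2*z**2 + 1) - 5*z)/(6*sqrt(2*z**2 + 1)) + C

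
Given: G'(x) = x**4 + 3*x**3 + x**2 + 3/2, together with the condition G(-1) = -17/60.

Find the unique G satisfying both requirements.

The integrand splits into summands that can be handled one at a time.
A general antiderivative is x**5/5 + 3*x**4/4 + x**3/3 + 3*x/2 + C.
The condition gives C = -17/60 - (-77/60) = 1.
So G(x) = x**5/5 + 3*x**4/4 + x**3/3 + 3*x/2 + 1.
Check: d/dx[x**5/5 + 3*x**4/4 + x**3/3 + 3*x/2 + 1] = x**4 + 3*x**3 + x**2 + 3/2 = G'(x).

G(x) = x**5/5 + 3*x**4/4 + x**3/3 + 3*x/2 + 1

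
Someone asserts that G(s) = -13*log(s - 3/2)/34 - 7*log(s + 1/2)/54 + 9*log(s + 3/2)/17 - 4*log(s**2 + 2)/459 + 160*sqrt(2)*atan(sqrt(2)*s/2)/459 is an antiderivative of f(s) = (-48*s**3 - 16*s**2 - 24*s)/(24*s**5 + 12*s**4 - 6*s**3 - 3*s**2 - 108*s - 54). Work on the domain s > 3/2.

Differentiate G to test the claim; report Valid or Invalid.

Invalid: d/ds[G] - f = 640/(459*s**2 + 918), which is not 0.

d/ds[G] = (-2224*s**3 + 112*s**2 - 15192*s - 5760)/(3672*s**5 + 1836*s**4 - 918*s**3 - 459*s**2 - 16524*s - 8262)
d/ds[G] - f(s) = 640/(459*s**2 + 918) != 0.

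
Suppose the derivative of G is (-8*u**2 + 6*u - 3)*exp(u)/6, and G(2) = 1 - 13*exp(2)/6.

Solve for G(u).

G(u) = ((-8*u**2 + 22*u - 25)*exp(u) + 6)/6

G'(u) has the shape v'r + vr' for v = -4*u**2/3 + 11*u/3 - 25/6 and r = exp(u) — it is the derivative of the product v*r.
A general antiderivative is (-8*u**2 + 22*u - 25)*exp(u)/6 + C.
The condition gives C = 1 - 13*exp(2)/6 - (-13*exp(2)/6) = 1.
So G(u) = ((-8*u**2 + 22*u - 25)*exp(u) + 6)/6.
Check: d/du[((-8*u**2 + 22*u - 25)*exp(u) + 6)/6] = -4*u**2*exp(u)/3 + u*exp(u) - exp(u)/2, which equals G'(u).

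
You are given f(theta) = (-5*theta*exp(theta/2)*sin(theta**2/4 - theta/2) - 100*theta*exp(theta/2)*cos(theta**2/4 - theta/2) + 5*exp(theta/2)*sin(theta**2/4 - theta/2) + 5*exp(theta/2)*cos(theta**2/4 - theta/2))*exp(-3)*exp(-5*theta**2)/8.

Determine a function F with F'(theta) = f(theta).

Recognize the product-rule pattern: f = u'v + uv' with u = 5*cos(theta**2/4 - theta/2)/4, v = exp(-5*theta**2 + theta/2 - 3), so integration by parts undoes it.
Check: d/dtheta[5*exp(-5*theta**2 + theta/2 - 3)*cos(theta**2/4 - theta/2)/4] = (-5*theta*sin(theta**2/4 - theta/2) - 100*theta*cos(theta**2/4 - theta/2) + 5*sin(theta**2/4 - theta/2) + 5*cos(theta**2/4 - theta/2))*exp(-3)*exp(theta/2)*exp(-5*theta**2)/8, which equals f(theta).

An antiderivative is F(theta) = 5*exp(-5*theta**2 + theta/2 - 3)*cos(theta**2/4 - theta/2)/4.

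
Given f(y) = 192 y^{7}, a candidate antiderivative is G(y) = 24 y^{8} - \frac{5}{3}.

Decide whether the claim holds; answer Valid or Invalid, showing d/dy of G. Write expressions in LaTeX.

Valid. The derivative of G reproduces f.

d/dy[G] = 192 y^{7}
This equals f(y) exactly, so the claim holds.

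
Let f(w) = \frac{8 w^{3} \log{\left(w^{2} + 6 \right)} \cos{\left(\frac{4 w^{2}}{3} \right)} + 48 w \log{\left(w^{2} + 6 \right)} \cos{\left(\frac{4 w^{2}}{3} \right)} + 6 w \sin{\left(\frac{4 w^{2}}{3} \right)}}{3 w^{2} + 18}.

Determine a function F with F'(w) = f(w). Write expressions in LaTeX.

Recognize the product-rule pattern: f = u'v + uv' with u = \log{\left(w^{2} + 6 \right)}, v = \sin{\left(\frac{4 w^{2}}{3} \right)}, so integration by parts undoes it.
Check: d/dw[\log{\left(w^{2} + 6 \right)} \sin{\left(\frac{4 w^{2}}{3} \right)}] = \frac{8 w^{3} \log{\left(w^{2} + 6 \right)} \cos{\left(\frac{4 w^{2}}{3} \right)} + 48 w \log{\left(w^{2} + 6 \right)} \cos{\left(\frac{4 w^{2}}{3} \right)} + 6 w \sin{\left(\frac{4 w^{2}}{3} \right)}}{3 w^{2} + 18} = f(w).

An antiderivative is F(w) = \log{\left(w^{2} + 6 \right)} \sin{\left(\frac{4 w^{2}}{3} \right)}.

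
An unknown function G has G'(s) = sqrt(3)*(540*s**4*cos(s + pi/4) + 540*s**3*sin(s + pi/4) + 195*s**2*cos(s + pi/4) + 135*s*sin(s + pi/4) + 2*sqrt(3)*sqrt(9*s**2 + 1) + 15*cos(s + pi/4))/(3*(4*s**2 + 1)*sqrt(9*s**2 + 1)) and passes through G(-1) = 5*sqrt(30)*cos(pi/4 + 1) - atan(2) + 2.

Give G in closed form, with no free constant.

G(s) = 5*sqrt(3)*sqrt(9*s**2 + 1)*sin(s + pi/4) + atan(2*s) + 2

The proposed G(s) is checked by its d/ds: the result must match the given G'(s).
A general antiderivative is 15*sqrt(3*s**2 + 1/3)*sin(s + pi/4) + atan(2*s) + C.
The condition gives C = 5*sqrt(30)*cos(pi/4 + 1) - atan(2) + 2 - (5*sqrt(30)*cos(pi/4 + 1) - atan(2)) = 2.
So G(s) = 5*sqrt(3)*sqrt(9*s**2 + 1)*sin(s + pi/4) + atan(2*s) + 2.
Check: d/ds[5*sqrt(3)*sqrt(9*s**2 + 1)*sin(s + pi/4) + atan(2*s) + 2] = (180*sqrt(3)*s**4*cos(s + pi/4) + 180*sqrt(3)*s**3*sin(s + pi/4) + 65*sqrt(3)*s**2*cos(s + pi/4) + 45*sqrt(3)*s*sin(s + pi/4) + 2*sqrt(9*s**2 + 1) + 5*sqrt(3)*cos(s + pi/4))/(4*s**2*sqrt(9*s**2 + 1) + sqrt(9*s**2 + 1)), which equals G'(s).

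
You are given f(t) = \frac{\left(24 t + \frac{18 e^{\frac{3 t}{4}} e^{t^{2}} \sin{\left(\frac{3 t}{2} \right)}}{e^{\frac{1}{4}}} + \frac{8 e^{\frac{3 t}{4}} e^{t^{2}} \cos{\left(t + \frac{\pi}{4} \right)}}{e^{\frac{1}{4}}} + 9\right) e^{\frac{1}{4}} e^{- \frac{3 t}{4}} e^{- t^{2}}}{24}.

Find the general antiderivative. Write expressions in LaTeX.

Differentiate the proposed F(t) back; it has to land on f(t) exactly.
Check: d/dt[- \frac{- 2 \sin{\left(t + \frac{\pi}{4} \right)} + 3 \cos{\left(\frac{3 t}{2} \right)} + 3 e^{\frac{1}{4}} e^{- \frac{3 t}{4}} e^{- t^{2}}}{6}] = \frac{\left(24 t e^{\frac{1}{4}} + 18 e^{\frac{3 t}{4}} e^{t^{2}} \sin{\left(\frac{3 t}{2} \right)} + 8 e^{\frac{3 t}{4}} e^{t^{2}} \cos{\left(t + \frac{\pi}{4} \right)} + 9 e^{\frac{1}{4}}\right) e^{- \frac{3 t}{4}} e^{- t^{2}}}{24}, which equals f(t).

F(t) = - \frac{- 2 \sin{\left(t + \frac{\pi}{4} \right)} + 3 \cos{\left(\frac{3 t}{2} \right)} + 3 e^{\frac{1}{4}} e^{- \frac{3 t}{4}} e^{- t^{2}}}{6} + C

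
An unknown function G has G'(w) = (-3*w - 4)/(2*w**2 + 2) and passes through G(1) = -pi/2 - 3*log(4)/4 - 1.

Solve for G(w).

G(w) = -3*log(w**2 + 1)/4 - 2*atan(w) - 1 - 3*log(2)/4

Check a candidate G(w) by differentiating: d/dw[G] must match the given G'(w).
A general antiderivative is -3*log(2*w**2 + 2)/4 - 2*atan(w) + C.
The condition gives C = -pi/2 - 3*log(4)/4 - 1 - (-pi/2 - 3*log(4)/4) = -1.
So G(w) = -3*log(w**2 + 1)/4 - 2*atan(w) - 1 - 3*log(2)/4.
Check: d/dw[-3*log(w**2 + 1)/4 - 2*atan(w) - 1 - 3*log(2)/4] = (-3*w - 4)/(2*w**2 + 2) = G'(w).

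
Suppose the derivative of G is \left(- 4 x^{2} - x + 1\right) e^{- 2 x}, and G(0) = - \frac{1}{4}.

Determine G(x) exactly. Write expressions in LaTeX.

G'(x) has the shape u'v + uv' for u = 2 x^{2} + \frac{5 x}{2} + \frac{3}{4} and v = e^{- 2 x} — it is the derivative of the product u*v.
A general antiderivative is \frac{\left(8 x^{2} + 10 x + 3\right) e^{- 2 x}}{4} + C.
The condition gives C = - \frac{1}{4} - (\frac{3}{4}) = -1.
So G(x) = \frac{\left(8 x^{2} + 10 x - 4 e^{2 x} + 3\right) e^{- 2 x}}{4}.
Check: d/dx[\frac{\left(8 x^{2} + 10 x - 4 e^{2 x} + 3\right) e^{- 2 x}}{4}] = \left(- 4 x^{2} - x + 1\right) e^{- 2 x} = G'(x).

G(x) = \frac{\left(8 x^{2} + 10 x - 4 e^{2 x} + 3\right) e^{- 2 x}}{4}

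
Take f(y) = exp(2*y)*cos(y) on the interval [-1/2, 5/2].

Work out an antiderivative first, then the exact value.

Antiderivative: F(y) = (sin(y) + 2*cos(y))*exp(2*y)/5; value = 2*exp(5)*cos(5/2)/5 - 2*exp(-1)*cos(1/2)/5 + exp(-1)*sin(1/2)/5 + exp(5)*sin(5/2)/5

Differentiate the proposed F(y) back; it has to land on f(y) exactly.
F(y) = (sin(y) + 2*cos(y))*exp(2*y)/5 is an antiderivative of f.
Check: d/dy[(sin(y) + 2*cos(y))*exp(2*y)/5] = exp(2*y)*cos(y) = f(y).
F(5/2) = 2*exp(5)*cos(5/2)/5 + exp(5)*sin(5/2)/5; F(-1/2) = -exp(-1)*sin(1/2)/5 + 2*exp(-1)*cos(1/2)/5.
Integral = F(5/2) - F(-1/2) = 2*exp(5)*cos(5/2)/5 - 2*exp(-1)*cos(1/2)/5 + exp(-1)*sin(1/2)/5 + exp(5)*sin(5/2)/5.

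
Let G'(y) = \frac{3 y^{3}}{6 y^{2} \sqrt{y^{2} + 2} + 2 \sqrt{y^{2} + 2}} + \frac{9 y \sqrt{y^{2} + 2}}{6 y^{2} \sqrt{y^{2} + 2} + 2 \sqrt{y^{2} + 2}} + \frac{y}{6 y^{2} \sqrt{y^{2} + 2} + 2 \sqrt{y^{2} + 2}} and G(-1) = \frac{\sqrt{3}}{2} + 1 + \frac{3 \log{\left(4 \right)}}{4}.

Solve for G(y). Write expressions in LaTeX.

Integrate term by term and add the pieces.
A general antiderivative is \frac{\sqrt{y^{2} + 2}}{2} + \frac{3 \log{\left(3 y^{2} + 1 \right)}}{4} + C.
The condition gives C = \frac{\sqrt{3}}{2} + 1 + \frac{3 \log{\left(4 \right)}}{4} - (\frac{\sqrt{3}}{2} + \frac{3 \log{\left(4 \right)}}{4}) = 1.
So G(y) = \frac{2 \sqrt{y^{2} + 2} + 3 \log{\left(3 y^{2} + 1 \right)} + 4}{4}.
Check: d/dy[\frac{2 \sqrt{y^{2} + 2} + 3 \log{\left(3 y^{2} + 1 \right)} + 4}{4}] = \frac{3 y^{3} + 9 y \sqrt{y^{2} + 2} + y}{6 y^{2} \sqrt{y^{2} + 2} + 2 \sqrt{y^{2} + 2}}, which equals G'(y).

G(y) = \frac{2 \sqrt{y^{2} + 2} + 3 \log{\left(3 y^{2} + 1 \right)} + 4}{4}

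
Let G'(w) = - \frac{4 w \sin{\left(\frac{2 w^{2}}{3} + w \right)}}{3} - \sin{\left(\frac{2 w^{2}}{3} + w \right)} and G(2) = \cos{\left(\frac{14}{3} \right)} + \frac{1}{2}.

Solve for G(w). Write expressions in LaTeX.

The substitution u = \frac{2 w^{2}}{3} + w works: G'(w) is exactly (dG/du)*(du/dw) for that inner function.
A general antiderivative is \cos{\left(\frac{2 w^{2}}{3} + w \right)} + C.
The condition gives C = \cos{\left(\frac{14}{3} \right)} + \frac{1}{2} - (\cos{\left(\frac{14}{3} \right)}) = \frac{1}{2}.
So G(w) = \frac{2 \cos{\left(\frac{2 w^{2}}{3} + w \right)} + 1}{2}.
Check: d/dw[\frac{2 \cos{\left(\frac{2 w^{2}}{3} + w \right)} + 1}{2}] = - \frac{4 w \sin{\left(\frac{2 w^{2}}{3} + w \right)}}{3} - \sin{\left(\frac{2 w^{2}}{3} + w \right)} = G'(w).

G(w) = \frac{2 \cos{\left(\frac{2 w^{2}}{3} + w \right)} + 1}{2}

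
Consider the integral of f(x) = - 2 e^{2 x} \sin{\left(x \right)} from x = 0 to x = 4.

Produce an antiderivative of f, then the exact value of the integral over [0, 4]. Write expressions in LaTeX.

Antiderivative: F(x) = \frac{2 \left(- 2 \sin{\left(x \right)} + \cos{\left(x \right)}\right) e^{2 x}}{5}; value = \frac{2 e^{8} \cos{\left(4 \right)}}{5} - \frac{2}{5} - \frac{4 e^{8} \sin{\left(4 \right)}}{5}

Any candidate F(x) must reproduce f(x) exactly when differentiated.
F(x) = \frac{2 \left(- 2 \sin{\left(x \right)} + \cos{\left(x \right)}\right) e^{2 x}}{5} is an antiderivative of f.
Check: d/dx[\frac{2 \left(- 2 \sin{\left(x \right)} + \cos{\left(x \right)}\right) e^{2 x}}{5}] = - 2 e^{2 x} \sin{\left(x \right)} = f(x).
F(4) = \frac{2 e^{8} \cos{\left(4 \right)}}{5} - \frac{4 e^{8} \sin{\left(4 \right)}}{5}; F(0) = \frac{2}{5}.
Integral = F(4) - F(0) = \frac{2 e^{8} \cos{\left(4 \right)}}{5} - \frac{2}{5} - \frac{4 e^{8} \sin{\left(4 \right)}}{5}.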